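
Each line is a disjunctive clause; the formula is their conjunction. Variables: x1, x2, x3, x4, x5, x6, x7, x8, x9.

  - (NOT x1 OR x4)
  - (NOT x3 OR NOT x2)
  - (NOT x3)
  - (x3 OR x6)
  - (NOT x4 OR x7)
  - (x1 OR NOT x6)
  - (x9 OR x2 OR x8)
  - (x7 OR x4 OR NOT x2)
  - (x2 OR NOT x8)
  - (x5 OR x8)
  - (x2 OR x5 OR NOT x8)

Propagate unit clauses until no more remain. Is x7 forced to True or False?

(NOT x3) is a unit clause: x3 = False.
In (x3 OR x6), x3 is now false; x6 must hold, so x6 = True.
From (NOT x6 OR x1) and x6 = True: x1 = True.
From (x4 OR NOT x1) and x1 = True: x4 = True.
In (x7 OR NOT x4), NOT x4 is now false; x7 must hold, so x7 = True.

True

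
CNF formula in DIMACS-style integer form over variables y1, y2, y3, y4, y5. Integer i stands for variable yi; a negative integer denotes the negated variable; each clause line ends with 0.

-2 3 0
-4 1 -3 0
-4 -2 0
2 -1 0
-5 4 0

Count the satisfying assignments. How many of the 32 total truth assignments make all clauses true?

The models are:
  y1=0 y2=0 y3=0 y4=0 y5=0
  y1=0 y2=0 y3=0 y4=1 y5=0
  y1=0 y2=0 y3=0 y4=1 y5=1
  y1=0 y2=0 y3=1 y4=0 y5=0
  y1=0 y2=1 y3=1 y4=0 y5=0
  y1=1 y2=1 y3=1 y4=0 y5=0
Count: 6.

6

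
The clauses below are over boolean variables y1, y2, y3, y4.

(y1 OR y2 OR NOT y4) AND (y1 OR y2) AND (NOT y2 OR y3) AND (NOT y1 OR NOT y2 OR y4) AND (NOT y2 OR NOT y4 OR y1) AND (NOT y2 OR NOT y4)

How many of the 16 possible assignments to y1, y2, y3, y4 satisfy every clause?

5

The models are:
  y1=F y2=T y3=T y4=F
  y1=T y2=F y3=F y4=F
  y1=T y2=F y3=F y4=T
  y1=T y2=F y3=T y4=F
  y1=T y2=F y3=T y4=T
That's 5 in total.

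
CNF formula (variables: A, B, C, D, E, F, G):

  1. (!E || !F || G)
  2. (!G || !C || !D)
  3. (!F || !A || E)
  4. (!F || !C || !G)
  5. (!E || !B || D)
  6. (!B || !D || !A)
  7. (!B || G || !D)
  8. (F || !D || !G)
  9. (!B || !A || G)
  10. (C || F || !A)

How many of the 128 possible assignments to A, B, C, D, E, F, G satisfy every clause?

38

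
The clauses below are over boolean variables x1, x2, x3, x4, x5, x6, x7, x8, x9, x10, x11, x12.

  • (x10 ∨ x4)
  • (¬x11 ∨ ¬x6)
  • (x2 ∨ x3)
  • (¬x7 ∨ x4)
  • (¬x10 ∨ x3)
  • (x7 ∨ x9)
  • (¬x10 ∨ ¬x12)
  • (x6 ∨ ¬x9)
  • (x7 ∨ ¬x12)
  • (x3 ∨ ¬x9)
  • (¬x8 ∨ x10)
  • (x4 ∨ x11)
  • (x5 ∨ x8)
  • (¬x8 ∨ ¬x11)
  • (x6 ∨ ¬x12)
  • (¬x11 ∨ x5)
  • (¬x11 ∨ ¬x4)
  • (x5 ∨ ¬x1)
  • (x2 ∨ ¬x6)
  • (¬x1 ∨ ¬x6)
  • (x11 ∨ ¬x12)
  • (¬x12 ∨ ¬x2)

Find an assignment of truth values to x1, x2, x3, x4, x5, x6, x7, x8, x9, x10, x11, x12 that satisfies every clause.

Pure literal: x3 appears only positively; assign x3 = True.
Pure literal: x5 appears only positively; assign x5 = True.
Set x1 = True and propagate.
  then x6 is forced to False.
  then x9 is forced to False.
  then x7 is forced to True.
  then x4 is forced to True.
  then x12 is forced to False.
  then x11 is forced to False.
The remaining clauses are satisfied by x2 = False, x8 = False, x10 = False.

x1 = 1  x2 = 0  x3 = 1  x4 = 1  x5 = 1  x6 = 0  x7 = 1  x8 = 0  x9 = 0  x10 = 0  x11 = 0  x12 = 0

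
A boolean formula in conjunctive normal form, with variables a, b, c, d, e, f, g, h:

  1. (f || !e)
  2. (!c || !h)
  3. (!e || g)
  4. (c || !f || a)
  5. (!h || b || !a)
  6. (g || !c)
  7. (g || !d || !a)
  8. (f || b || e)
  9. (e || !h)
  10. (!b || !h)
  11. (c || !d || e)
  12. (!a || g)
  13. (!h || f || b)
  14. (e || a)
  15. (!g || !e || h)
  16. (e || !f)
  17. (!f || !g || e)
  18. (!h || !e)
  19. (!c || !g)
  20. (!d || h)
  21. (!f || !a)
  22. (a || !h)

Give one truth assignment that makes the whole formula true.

a=T, b=T, c=F, d=F, e=F, f=F, g=T, h=F

Pure literal: d appears only negated; assign d = False.
Branch on a: take a = True.
  then g is forced to True.
  then c is forced to False.
  then f is forced to False.
  then e is forced to False.
  then b is forced to True.
  then h is forced to False.
Check each clause:
  1. (f || !e) — !e is true.
  2. (!c || !h) — !h is true.
  3. (!e || g) — !e is true.
  4. (!f || a || c) — a is true.
  5. (!h || b || !a) — !h is true.
  6. (!c || g) — !c is true.
  7. (!d || g || !a) — !d is true.
  8. (f || e || b) — b is true.
  9. (e || !h) — !h is true.
  10. (!h || !b) — !h is true.
  11. (c || !d || e) — !d is true.
  12. (!a || g) — g is true.
  13. (f || b || !h) — !h is true.
  14. (e || a) — a is true.
  15. (!e || h || !g) — !e is true.
  16. (!f || e) — !f is true.
  17. (!f || e || !g) — !f is true.
  18. (!e || !h) — !h is true.
  19. (!c || !g) — !c is true.
  20. (h || !d) — !d is true.
  21. (!f || !a) — !f is true.
  22. (a || !h) — !h is true.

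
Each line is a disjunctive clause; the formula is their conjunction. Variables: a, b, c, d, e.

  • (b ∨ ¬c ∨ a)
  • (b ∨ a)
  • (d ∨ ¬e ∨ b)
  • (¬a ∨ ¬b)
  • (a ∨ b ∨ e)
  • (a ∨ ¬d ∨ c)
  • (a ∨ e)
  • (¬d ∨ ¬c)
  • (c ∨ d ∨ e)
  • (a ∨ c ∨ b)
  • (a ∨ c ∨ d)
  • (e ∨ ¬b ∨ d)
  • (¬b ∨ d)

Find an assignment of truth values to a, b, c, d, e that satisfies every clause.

a = T, b = F, c = F, d = T, e = F

Check each clause:
  1. (¬c ∨ a ∨ b) — a is true.
  2. (a ∨ b) — a is true.
  3. (¬e ∨ d ∨ b) — ¬e is true.
  4. (¬b ∨ ¬a) — ¬b is true.
  5. (e ∨ b ∨ a) — a is true.
  6. (c ∨ ¬d ∨ a) — a is true.
  7. (e ∨ a) — a is true.
  8. (¬d ∨ ¬c) — ¬c is true.
  9. (c ∨ d ∨ e) — d is true.
  10. (b ∨ c ∨ a) — a is true.
  11. (a ∨ d ∨ c) — a is true.
  12. (¬b ∨ e ∨ d) — d is true.
  13. (¬b ∨ d) — d is true.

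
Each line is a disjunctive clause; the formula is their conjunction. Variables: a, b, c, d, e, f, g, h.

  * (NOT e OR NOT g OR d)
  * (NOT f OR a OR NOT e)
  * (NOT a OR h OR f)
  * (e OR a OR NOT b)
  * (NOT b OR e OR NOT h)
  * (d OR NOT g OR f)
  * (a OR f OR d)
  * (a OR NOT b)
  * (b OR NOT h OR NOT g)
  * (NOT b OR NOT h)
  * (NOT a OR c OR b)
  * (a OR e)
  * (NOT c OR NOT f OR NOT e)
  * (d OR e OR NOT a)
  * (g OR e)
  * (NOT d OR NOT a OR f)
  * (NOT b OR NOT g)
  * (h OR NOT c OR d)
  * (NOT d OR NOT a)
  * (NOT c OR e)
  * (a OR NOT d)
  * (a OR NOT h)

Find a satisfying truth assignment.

a=True, b=True, c=False, d=False, e=True, f=True, g=False, h=False

Check each clause:
  1. (NOT e OR d OR NOT g) — NOT g is true.
  2. (a OR NOT f OR NOT e) — a is true.
  3. (f OR NOT a OR h) — f is true.
  4. (a OR e OR NOT b) — a is true.
  5. (NOT b OR e OR NOT h) — NOT h is true.
  6. (NOT g OR d OR f) — NOT g is true.
  7. (a OR d OR f) — a is true.
  8. (a OR NOT b) — a is true.
  9. (NOT h OR NOT g OR b) — NOT h is true.
  10. (NOT h OR NOT b) — NOT h is true.
  11. (c OR b OR NOT a) — b is true.
  12. (e OR a) — a is true.
  13. (NOT c OR NOT f OR NOT e) — NOT c is true.
  14. (e OR NOT a OR d) — e is true.
  15. (g OR e) — e is true.
  16. (NOT d OR NOT a OR f) — NOT d is true.
  17. (NOT b OR NOT g) — NOT g is true.
  18. (NOT c OR d OR h) — NOT c is true.
  19. (NOT a OR NOT d) — NOT d is true.
  20. (NOT c OR e) — NOT c is true.
  21. (NOT d OR a) — a is true.
  22. (a OR NOT h) — NOT h is true.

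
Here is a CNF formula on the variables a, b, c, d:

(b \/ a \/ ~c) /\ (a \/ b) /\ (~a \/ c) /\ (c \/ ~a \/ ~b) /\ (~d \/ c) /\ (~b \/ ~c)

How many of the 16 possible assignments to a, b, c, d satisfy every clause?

3

The models are:
  a=0 b=1 c=0 d=0
  a=1 b=0 c=1 d=0
  a=1 b=0 c=1 d=1
Count: 3.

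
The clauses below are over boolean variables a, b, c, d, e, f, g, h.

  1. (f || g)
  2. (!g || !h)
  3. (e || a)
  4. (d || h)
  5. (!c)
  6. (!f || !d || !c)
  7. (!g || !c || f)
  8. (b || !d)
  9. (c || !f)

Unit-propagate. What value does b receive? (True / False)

(!c) is a unit clause: c = False.
From (c || !f) and c = False: f = False.
(g || f) with f = False leaves only g, so g = True.
From (!g || !h) and g = True: h = False.
In (h || d), h is now false; d must hold, so d = True.
From (b || !d) and d = True: b = True.

True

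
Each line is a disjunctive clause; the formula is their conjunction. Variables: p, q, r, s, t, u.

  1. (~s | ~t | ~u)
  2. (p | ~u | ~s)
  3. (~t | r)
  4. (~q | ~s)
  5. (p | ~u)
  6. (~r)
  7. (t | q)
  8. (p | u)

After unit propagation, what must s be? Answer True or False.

False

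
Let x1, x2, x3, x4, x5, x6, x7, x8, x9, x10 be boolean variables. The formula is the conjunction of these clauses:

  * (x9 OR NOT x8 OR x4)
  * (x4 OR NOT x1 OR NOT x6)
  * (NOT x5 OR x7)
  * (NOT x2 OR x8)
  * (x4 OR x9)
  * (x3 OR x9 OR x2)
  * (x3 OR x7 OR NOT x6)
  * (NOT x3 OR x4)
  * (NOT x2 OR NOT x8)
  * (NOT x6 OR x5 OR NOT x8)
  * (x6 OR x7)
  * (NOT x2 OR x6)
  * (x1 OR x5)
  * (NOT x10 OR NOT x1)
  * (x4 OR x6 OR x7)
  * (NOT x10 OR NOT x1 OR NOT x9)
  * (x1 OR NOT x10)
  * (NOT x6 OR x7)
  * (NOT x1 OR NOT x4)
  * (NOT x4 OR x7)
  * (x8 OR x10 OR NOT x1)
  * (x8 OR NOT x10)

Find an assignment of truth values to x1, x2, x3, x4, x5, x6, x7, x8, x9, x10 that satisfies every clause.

x1=0, x2=0, x3=1, x4=1, x5=1, x6=0, x7=1, x8=0, x9=0, x10=0

Check each clause:
  1. (x4 OR x9 OR NOT x8) — NOT x8 is true.
  2. (x4 OR NOT x1 OR NOT x6) — NOT x6 is true.
  3. (NOT x5 OR x7) — x7 is true.
  4. (x8 OR NOT x2) — NOT x2 is true.
  5. (x4 OR x9) — x4 is true.
  6. (x3 OR x2 OR x9) — x3 is true.
  7. (NOT x6 OR x3 OR x7) — NOT x6 is true.
  8. (x4 OR NOT x3) — x4 is true.
  9. (NOT x2 OR NOT x8) — NOT x8 is true.
  10. (NOT x6 OR x5 OR NOT x8) — NOT x8 is true.
  11. (x7 OR x6) — x7 is true.
  12. (x6 OR NOT x2) — NOT x2 is true.
  13. (x1 OR x5) — x5 is true.
  14. (NOT x10 OR NOT x1) — NOT x10 is true.
  15. (x7 OR x6 OR x4) — x4 is true.
  16. (NOT x10 OR NOT x1 OR NOT x9) — NOT x9 is true.
  17. (x1 OR NOT x10) — NOT x10 is true.
  18. (x7 OR NOT x6) — NOT x6 is true.
  19. (NOT x4 OR NOT x1) — NOT x1 is true.
  20. (NOT x4 OR x7) — x7 is true.
  21. (NOT x1 OR x10 OR x8) — NOT x1 is true.
  22. (NOT x10 OR x8) — NOT x10 is true.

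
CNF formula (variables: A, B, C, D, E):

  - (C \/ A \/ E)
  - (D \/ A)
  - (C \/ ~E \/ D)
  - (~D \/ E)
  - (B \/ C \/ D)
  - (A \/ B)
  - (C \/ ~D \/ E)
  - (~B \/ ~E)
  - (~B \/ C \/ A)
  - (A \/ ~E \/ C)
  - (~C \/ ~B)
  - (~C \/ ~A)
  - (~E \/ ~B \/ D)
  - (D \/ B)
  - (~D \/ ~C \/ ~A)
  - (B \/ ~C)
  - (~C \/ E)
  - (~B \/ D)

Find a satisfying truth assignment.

A = True, B = False, C = False, D = True, E = True

Check each clause:
  1. (A \/ C \/ E) — A is true.
  2. (A \/ D) — A is true.
  3. (C \/ ~E \/ D) — D is true.
  4. (E \/ ~D) — E is true.
  5. (D \/ C \/ B) — D is true.
  6. (B \/ A) — A is true.
  7. (C \/ E \/ ~D) — E is true.
  8. (~E \/ ~B) — ~B is true.
  9. (A \/ ~B \/ C) — A is true.
  10. (A \/ C \/ ~E) — A is true.
  11. (~C \/ ~B) — ~C is true.
  12. (~C \/ ~A) — ~C is true.
  13. (~E \/ ~B \/ D) — D is true.
  14. (D \/ B) — D is true.
  15. (~C \/ ~A \/ ~D) — ~C is true.
  16. (~C \/ B) — ~C is true.
  17. (E \/ ~C) — E is true.
  18. (~B \/ D) — D is true.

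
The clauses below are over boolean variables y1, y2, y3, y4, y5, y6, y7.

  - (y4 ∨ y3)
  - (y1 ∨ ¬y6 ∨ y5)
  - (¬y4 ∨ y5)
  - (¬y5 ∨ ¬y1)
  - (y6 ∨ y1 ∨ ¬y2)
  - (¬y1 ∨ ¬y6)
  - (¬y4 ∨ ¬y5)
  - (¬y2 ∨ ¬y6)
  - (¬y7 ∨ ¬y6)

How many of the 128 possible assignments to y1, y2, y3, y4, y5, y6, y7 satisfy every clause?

Split on y6, then y1.
  y6=T, y1=T: a clause becomes empty — 0.
  y6=T, y1=F: remaining (y2,y3,y4,y5,y7) ∈ {(F,T,F,T,F)} — 1.
  y6=F, y1=T: remaining (y2,y3,y4,y5,y7) ∈ {(F,T,F,F,F); (F,T,F,F,T); (T,T,F,F,F); (T,T,F,F,T)} — 4.
  y6=F, y1=F: remaining (y2,y3,y4,y5,y7) ∈ {(F,T,F,F,F); (F,T,F,F,T); (F,T,F,T,F); (F,T,F,T,T)} — 4.
Total: 0 + 1 + 4 + 4 = 9.

9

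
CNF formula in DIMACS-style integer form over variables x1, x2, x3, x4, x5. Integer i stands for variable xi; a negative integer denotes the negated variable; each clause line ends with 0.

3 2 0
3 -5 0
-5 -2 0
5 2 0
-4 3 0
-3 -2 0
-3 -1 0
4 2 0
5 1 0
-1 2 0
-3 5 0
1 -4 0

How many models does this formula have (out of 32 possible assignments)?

Satisfying assignments:
  x1=T x2=T x3=F x4=F x5=F
Count: 1.

1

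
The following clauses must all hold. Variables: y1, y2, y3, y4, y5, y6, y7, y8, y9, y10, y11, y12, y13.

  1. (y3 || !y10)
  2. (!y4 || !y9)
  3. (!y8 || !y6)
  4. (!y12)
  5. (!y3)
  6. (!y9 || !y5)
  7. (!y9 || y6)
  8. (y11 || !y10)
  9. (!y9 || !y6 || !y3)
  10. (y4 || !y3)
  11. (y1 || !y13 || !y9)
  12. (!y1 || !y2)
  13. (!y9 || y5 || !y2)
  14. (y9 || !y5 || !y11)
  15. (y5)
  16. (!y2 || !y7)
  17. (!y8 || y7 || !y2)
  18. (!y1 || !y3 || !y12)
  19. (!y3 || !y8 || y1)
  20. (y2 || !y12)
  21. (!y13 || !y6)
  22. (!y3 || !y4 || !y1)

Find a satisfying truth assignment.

y1=True, y2=False, y3=False, y4=False, y5=True, y6=False, y7=True, y8=False, y9=False, y10=False, y11=False, y12=False, y13=False

Check each clause:
  1. (y3 || !y10) — !y10 is true.
  2. (!y9 || !y4) — !y4 is true.
  3. (!y8 || !y6) — !y8 is true.
  4. (!y12) — !y12 is true.
  5. (!y3) — !y3 is true.
  6. (!y9 || !y5) — !y9 is true.
  7. (!y9 || y6) — !y9 is true.
  8. (y11 || !y10) — !y10 is true.
  9. (!y9 || !y3 || !y6) — !y6 is true.
  10. (y4 || !y3) — !y3 is true.
  11. (y1 || !y9 || !y13) — y1 is true.
  12. (!y1 || !y2) — !y2 is true.
  13. (y5 || !y9 || !y2) — y5 is true.
  14. (y9 || !y5 || !y11) — !y11 is true.
  15. (y5) — y5 is true.
  16. (!y7 || !y2) — !y2 is true.
  17. (y7 || !y2 || !y8) — !y8 is true.
  18. (!y12 || !y3 || !y1) — !y12 is true.
  19. (!y8 || y1 || !y3) — !y8 is true.
  20. (!y12 || y2) — !y12 is true.
  21. (!y6 || !y13) — !y6 is true.
  22. (!y3 || !y4 || !y1) — !y4 is true.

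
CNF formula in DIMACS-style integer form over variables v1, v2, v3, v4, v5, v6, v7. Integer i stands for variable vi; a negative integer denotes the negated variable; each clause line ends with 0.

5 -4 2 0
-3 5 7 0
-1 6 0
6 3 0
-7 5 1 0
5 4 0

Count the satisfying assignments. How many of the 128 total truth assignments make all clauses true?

Case analysis on v5 and v1:
  v5=T, v1=T: forces v6=T; v2, v3, v4, v7 free → 2^4 = 16.
  v5=T, v1=F: v2, v4, v7 free; 3 ways for (v3,v6) × 2^3 = 24.
  v5=F, v1=T: remaining (v2,v3,v4,v6,v7) ∈ {(T,F,T,T,F); (T,F,T,T,T); (T,T,T,T,T)} — 3.
  v5=F, v1=F: remaining (v2,v3,v4,v6,v7) ∈ {(T,F,T,T,F)} — 1.
Total: 16 + 24 + 3 + 1 = 44.

44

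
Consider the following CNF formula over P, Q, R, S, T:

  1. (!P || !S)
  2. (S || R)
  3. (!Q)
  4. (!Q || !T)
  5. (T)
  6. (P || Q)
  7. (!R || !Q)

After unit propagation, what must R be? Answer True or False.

(!Q) is a unit clause: Q = False.
(T) is a unit clause: T = True.
In (Q || P), Q is now false; P must hold, so P = True.
From (!P || !S) and P = True: S = False.
In (S || R), S is now false; R must hold, so R = True.

True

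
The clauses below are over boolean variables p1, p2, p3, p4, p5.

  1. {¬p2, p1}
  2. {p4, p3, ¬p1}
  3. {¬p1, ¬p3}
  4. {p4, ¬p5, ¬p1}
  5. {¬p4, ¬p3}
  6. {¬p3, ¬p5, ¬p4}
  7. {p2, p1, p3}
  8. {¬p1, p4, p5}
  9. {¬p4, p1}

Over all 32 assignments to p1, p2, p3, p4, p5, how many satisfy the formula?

6

The models are:
  p1=F p2=F p3=T p4=F p5=F
  p1=F p2=F p3=T p4=F p5=T
  p1=T p2=F p3=F p4=T p5=F
  p1=T p2=F p3=F p4=T p5=T
  p1=T p2=T p3=F p4=T p5=F
  p1=T p2=T p3=F p4=T p5=T
That's 6 in total.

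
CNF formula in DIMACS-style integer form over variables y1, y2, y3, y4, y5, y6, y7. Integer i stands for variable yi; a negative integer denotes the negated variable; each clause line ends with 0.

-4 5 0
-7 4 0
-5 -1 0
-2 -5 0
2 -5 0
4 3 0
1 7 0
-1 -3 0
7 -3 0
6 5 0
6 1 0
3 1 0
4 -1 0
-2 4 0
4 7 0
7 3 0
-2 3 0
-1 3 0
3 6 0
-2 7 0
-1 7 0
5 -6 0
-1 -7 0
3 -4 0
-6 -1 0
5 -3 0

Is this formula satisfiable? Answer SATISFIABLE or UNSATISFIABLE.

UNSATISFIABLE

y1 = True:
  propagation gives y5=False, y4=False; an empty clause results — contradiction.
y1 = False:
  propagation gives y7=True, y4=True, y5=True, y2=False; an empty clause results — contradiction.
Every branch closes, so no satisfying assignment exists.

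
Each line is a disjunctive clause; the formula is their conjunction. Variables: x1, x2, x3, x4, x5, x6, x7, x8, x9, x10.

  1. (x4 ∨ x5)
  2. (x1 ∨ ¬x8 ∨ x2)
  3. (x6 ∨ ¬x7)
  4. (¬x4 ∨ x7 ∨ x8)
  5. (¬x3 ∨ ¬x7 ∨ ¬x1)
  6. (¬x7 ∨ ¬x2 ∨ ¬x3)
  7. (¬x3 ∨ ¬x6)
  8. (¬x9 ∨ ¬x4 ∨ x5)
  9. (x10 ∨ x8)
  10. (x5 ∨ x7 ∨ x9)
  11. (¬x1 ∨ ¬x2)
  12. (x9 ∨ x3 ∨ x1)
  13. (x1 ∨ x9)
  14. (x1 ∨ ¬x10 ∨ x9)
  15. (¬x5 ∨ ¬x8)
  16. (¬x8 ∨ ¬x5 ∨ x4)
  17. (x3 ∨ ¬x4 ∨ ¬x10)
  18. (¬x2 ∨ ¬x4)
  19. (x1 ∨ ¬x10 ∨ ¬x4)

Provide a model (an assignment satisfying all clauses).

x1=False, x2=False, x3=False, x4=False, x5=True, x6=False, x7=False, x8=False, x9=True, x10=True

Check each clause:
  1. (x5 ∨ x4) — x5 is true.
  2. (x1 ∨ x2 ∨ ¬x8) — ¬x8 is true.
  3. (x6 ∨ ¬x7) — ¬x7 is true.
  4. (x7 ∨ ¬x4 ∨ x8) — ¬x4 is true.
  5. (¬x1 ∨ ¬x3 ∨ ¬x7) — ¬x7 is true.
  6. (¬x2 ∨ ¬x3 ∨ ¬x7) — ¬x7 is true.
  7. (¬x6 ∨ ¬x3) — ¬x6 is true.
  8. (¬x4 ∨ x5 ∨ ¬x9) — ¬x4 is true.
  9. (x10 ∨ x8) — x10 is true.
  10. (x7 ∨ x5 ∨ x9) — x9 is true.
  11. (¬x1 ∨ ¬x2) — ¬x2 is true.
  12. (x3 ∨ x9 ∨ x1) — x9 is true.
  13. (x1 ∨ x9) — x9 is true.
  14. (x1 ∨ ¬x10 ∨ x9) — x9 is true.
  15. (¬x5 ∨ ¬x8) — ¬x8 is true.
  16. (¬x8 ∨ x4 ∨ ¬x5) — ¬x8 is true.
  17. (x3 ∨ ¬x4 ∨ ¬x10) — ¬x4 is true.
  18. (¬x4 ∨ ¬x2) — ¬x4 is true.
  19. (x1 ∨ ¬x10 ∨ ¬x4) — ¬x4 is true.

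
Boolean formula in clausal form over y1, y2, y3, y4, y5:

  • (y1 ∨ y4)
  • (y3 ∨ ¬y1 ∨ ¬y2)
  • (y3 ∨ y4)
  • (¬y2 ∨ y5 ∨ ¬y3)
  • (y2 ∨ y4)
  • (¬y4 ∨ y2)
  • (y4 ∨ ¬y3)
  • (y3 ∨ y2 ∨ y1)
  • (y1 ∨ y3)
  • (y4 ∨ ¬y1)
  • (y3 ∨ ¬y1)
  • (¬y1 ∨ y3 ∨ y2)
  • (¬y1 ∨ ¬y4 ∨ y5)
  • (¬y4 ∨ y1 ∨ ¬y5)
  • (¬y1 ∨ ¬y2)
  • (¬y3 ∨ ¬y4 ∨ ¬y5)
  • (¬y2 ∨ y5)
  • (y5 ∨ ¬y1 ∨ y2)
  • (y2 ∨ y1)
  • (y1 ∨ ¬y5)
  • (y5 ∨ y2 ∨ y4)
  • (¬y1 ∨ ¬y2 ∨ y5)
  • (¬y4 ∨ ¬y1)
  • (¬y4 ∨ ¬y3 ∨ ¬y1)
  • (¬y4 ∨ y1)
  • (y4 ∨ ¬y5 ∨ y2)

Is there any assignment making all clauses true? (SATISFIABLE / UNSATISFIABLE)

UNSATISFIABLE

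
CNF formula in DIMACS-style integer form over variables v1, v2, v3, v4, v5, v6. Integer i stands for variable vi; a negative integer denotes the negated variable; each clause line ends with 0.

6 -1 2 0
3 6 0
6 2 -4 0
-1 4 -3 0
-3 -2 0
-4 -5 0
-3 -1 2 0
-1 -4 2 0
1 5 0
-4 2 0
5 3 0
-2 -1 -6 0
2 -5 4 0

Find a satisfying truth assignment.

Try v1 = False.
  then v5 is forced to True.
  then v4 is forced to False.
  then v2 is forced to True.
  then v3 is forced to False.
  then v6 is forced to True.

v1=0, v2=1, v3=0, v4=0, v5=1, v6=1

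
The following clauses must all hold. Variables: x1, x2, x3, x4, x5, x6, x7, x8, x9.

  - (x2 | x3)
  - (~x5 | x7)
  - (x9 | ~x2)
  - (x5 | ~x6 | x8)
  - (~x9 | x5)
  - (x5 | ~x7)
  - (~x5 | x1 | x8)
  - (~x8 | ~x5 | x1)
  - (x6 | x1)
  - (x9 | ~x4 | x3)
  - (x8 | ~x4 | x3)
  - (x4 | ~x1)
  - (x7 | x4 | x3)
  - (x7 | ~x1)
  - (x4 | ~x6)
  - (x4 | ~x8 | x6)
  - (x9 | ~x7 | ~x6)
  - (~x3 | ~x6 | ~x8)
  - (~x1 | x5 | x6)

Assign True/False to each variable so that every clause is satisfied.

Branch on x1: take x1 = True.
  then x4 is forced to True.
  then x7 is forced to True.
  then x5 is forced to True.
Branch on x2: take x2 = True.
  then x9 is forced to True.
For the remaining variables, x3 = False, x6 = False, x8 = True works.

x1=1  x2=1  x3=0  x4=1  x5=1  x6=0  x7=1  x8=1  x9=1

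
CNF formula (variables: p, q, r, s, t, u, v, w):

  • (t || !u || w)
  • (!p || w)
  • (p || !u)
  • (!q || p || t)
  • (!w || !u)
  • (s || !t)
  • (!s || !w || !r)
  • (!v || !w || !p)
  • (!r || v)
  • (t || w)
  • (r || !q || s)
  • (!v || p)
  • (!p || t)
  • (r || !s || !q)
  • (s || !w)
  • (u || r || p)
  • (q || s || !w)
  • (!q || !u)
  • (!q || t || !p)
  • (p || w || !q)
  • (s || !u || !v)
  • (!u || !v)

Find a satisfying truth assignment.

Set p = True and propagate.
  then w is forced to True.
  then u is forced to False.
  then v is forced to False.
  then r is forced to False.
  then t is forced to True.
  then s is forced to True.
  then q is forced to False.

p = T, q = F, r = F, s = T, t = T, u = F, v = F, w = T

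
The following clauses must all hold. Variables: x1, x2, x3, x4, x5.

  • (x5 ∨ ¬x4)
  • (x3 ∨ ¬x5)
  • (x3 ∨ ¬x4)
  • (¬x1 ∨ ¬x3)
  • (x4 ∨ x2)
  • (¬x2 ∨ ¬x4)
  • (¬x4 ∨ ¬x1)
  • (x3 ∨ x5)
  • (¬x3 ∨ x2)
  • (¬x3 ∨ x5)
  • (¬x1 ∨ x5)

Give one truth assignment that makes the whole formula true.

x1 = False, x2 = True, x3 = True, x4 = False, x5 = True

Pure literal: x1 appears only negated; assign x1 = False.
Try x2 = True.
  then x4 is forced to False.
Set x3 = True and propagate.
  then x5 is forced to True.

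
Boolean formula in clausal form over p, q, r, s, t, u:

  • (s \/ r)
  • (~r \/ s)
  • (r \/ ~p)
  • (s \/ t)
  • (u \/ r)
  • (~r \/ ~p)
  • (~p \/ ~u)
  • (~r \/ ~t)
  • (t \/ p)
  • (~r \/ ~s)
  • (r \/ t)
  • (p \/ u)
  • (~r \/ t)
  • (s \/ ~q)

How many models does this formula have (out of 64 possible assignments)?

2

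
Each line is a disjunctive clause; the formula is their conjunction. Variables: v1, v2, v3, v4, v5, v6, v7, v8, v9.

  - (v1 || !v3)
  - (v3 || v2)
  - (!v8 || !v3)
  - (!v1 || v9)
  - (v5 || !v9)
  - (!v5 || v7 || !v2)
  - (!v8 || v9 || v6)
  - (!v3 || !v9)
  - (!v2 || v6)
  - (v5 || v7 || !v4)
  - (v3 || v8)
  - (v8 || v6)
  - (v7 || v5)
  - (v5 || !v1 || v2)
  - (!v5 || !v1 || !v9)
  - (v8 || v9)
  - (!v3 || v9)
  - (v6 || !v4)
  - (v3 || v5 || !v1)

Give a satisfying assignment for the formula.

v1 = F, v2 = T, v3 = F, v4 = T, v5 = T, v6 = T, v7 = T, v8 = T, v9 = F

Pure literal: v6 appears only positively; assign v6 = True.
Pure literal: v7 appears only positively; assign v7 = True.
Set v1 = False and propagate.
  then v3 is forced to False.
  then v2 is forced to True.
  then v8 is forced to True.
Try v5 = True.
v4, v9 are now unconstrained; take v4 = True, v9 = False.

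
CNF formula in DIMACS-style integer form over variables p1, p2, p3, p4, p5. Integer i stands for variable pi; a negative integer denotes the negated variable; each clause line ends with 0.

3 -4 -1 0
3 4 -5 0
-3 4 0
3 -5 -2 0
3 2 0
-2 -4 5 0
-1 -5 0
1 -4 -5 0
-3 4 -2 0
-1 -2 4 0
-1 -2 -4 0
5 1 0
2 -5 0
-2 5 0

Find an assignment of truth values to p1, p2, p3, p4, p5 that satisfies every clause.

p1=1  p2=0  p3=1  p4=1  p5=0

Check each clause:
  1. (!p4 || p3 || !p1) — p3 is true.
  2. (p3 || !p5 || p4) — p3 is true.
  3. (p4 || !p3) — p4 is true.
  4. (!p5 || !p2 || p3) — p3 is true.
  5. (p2 || p3) — p3 is true.
  6. (!p2 || p5 || !p4) — !p2 is true.
  7. (!p1 || !p5) — !p5 is true.
  8. (p1 || !p5 || !p4) — p1 is true.
  9. (!p3 || !p2 || p4) — p4 is true.
  10. (!p2 || !p1 || p4) — p4 is true.
  11. (!p4 || !p2 || !p1) — !p2 is true.
  12. (p5 || p1) — p1 is true.
  13. (p2 || !p5) — !p5 is true.
  14. (p5 || !p2) — !p2 is true.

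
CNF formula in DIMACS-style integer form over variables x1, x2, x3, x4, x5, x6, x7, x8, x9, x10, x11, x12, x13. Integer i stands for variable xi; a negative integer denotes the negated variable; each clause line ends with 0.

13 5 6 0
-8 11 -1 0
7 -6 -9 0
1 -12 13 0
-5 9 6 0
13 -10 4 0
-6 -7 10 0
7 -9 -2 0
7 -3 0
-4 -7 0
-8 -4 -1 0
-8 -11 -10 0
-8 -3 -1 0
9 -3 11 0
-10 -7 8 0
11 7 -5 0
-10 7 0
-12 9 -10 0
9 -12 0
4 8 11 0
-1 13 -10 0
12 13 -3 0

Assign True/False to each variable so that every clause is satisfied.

x1 = T  x2 = F  x3 = F  x4 = F  x5 = F  x6 = T  x7 = F  x8 = F  x9 = F  x10 = F  x11 = T  x12 = F  x13 = F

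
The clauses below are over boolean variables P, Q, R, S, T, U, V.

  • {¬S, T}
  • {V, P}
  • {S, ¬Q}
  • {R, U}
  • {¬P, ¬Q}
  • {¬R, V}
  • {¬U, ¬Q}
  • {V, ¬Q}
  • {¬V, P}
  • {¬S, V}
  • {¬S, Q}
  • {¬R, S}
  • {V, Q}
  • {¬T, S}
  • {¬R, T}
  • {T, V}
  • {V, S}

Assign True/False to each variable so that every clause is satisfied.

P=T, Q=F, R=F, S=F, T=F, U=T, V=T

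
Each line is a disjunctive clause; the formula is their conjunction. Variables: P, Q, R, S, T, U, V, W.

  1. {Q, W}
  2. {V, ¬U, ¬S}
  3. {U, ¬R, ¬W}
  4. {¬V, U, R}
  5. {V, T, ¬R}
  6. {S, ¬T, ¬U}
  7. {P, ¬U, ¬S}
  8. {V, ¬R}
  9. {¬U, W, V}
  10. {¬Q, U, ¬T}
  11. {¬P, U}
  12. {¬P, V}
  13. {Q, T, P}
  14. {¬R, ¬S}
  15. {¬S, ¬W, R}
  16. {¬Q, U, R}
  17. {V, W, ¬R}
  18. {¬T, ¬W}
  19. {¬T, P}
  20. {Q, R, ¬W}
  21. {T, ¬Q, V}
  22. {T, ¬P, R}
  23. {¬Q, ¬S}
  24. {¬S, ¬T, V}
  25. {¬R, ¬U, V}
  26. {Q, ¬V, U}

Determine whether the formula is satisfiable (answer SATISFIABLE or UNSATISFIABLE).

SATISFIABLE

Try P = False.
  then T is forced to False.
  then Q is forced to True.
  then V is forced to True.
  then S is forced to False.
Try R = True.
Set U = False and propagate.
  then W is forced to False.
So P=F, Q=T, R=T, S=F, T=F, U=F, V=T, W=F is a satisfying assignment.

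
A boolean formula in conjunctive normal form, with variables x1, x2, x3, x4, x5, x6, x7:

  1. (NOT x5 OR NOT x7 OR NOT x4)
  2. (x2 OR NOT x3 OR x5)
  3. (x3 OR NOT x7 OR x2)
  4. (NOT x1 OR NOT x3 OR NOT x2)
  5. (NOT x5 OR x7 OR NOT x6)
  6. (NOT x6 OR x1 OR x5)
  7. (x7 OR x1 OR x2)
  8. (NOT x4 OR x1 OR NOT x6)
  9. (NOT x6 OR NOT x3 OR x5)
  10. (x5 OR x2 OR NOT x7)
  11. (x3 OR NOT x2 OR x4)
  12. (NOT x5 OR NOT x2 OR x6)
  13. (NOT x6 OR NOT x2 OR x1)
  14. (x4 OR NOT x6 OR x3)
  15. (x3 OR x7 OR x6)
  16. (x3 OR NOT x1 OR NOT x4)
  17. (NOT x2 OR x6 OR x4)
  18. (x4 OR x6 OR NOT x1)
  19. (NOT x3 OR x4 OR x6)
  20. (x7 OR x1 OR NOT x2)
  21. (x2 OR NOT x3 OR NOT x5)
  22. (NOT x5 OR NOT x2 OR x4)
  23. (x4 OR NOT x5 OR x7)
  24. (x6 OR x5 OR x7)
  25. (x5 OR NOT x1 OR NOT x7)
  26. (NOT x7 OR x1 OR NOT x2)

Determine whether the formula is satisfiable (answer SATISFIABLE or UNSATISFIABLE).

x2 = True:
  x6 = True:
    propagation gives x1=True, x3=False, x4=True; an empty clause results — contradiction.
  x6 = False:
    propagation gives x5=False, x4=True, x7=True, x1=False; an empty clause results — contradiction.
x2 = False:
  x5 = True:
    propagation gives x3=False, x7=False, x6=False; an empty clause results — contradiction.
  x5 = False:
    propagation gives x3=False, x7=False, x1=True, x6=True; an empty clause results — contradiction.
Every branch closes, so no satisfying assignment exists.

UNSATISFIABLE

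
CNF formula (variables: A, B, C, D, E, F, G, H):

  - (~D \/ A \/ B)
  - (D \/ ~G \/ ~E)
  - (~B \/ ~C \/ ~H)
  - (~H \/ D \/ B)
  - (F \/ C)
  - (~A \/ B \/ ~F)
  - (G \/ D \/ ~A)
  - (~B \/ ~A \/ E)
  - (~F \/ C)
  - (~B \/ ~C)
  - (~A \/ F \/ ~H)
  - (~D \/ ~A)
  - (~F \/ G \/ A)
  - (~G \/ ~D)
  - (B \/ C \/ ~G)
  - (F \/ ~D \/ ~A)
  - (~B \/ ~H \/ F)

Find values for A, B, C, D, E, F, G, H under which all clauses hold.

A=F, B=F, C=T, D=F, E=T, F=F, G=F, H=F

Check each clause:
  1. (~D \/ A \/ B) — ~D is true.
  2. (~G \/ ~E \/ D) — ~G is true.
  3. (~B \/ ~H \/ ~C) — ~H is true.
  4. (D \/ ~H \/ B) — ~H is true.
  5. (C \/ F) — C is true.
  6. (~F \/ ~A \/ B) — ~F is true.
  7. (~A \/ D \/ G) — ~A is true.
  8. (~B \/ ~A \/ E) — E is true.
  9. (C \/ ~F) — ~F is true.
  10. (~B \/ ~C) — ~B is true.
  11. (F \/ ~H \/ ~A) — ~H is true.
  12. (~D \/ ~A) — ~D is true.
  13. (A \/ G \/ ~F) — ~F is true.
  14. (~G \/ ~D) — ~G is true.
  15. (~G \/ B \/ C) — ~G is true.
  16. (F \/ ~D \/ ~A) — ~D is true.
  17. (~H \/ ~B \/ F) — ~H is true.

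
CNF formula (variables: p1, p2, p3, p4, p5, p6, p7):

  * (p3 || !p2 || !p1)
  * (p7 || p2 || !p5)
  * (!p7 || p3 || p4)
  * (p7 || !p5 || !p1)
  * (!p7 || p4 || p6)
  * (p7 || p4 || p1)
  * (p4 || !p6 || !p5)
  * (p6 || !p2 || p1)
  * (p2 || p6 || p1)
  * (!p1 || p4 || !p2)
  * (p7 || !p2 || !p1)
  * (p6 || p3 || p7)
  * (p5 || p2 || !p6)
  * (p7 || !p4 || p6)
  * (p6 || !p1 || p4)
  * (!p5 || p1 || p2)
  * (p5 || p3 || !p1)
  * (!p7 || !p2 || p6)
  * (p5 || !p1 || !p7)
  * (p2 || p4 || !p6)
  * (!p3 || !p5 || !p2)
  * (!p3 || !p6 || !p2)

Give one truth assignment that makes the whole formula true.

Branch on p1: take p1 = False.
Branch on p2: take p2 = True.
  then p6 is forced to True.
  then p3 is forced to False.
For the remaining variables, p4 = True, p5 = True, p7 = True works.
Check each clause:
  1. (!p1 || !p2 || p3) — !p1 is true.
  2. (p7 || !p5 || p2) — p2 is true.
  3. (p3 || p4 || !p7) — p4 is true.
  4. (!p1 || !p5 || p7) — !p1 is true.
  5. (p6 || !p7 || p4) — p4 is true.
  6. (p1 || p4 || p7) — p4 is true.
  7. (!p6 || p4 || !p5) — p4 is true.
  8. (!p2 || p1 || p6) — p6 is true.
  9. (p6 || p2 || p1) — p2 is true.
  10. (!p1 || p4 || !p2) — p4 is true.
  11. (!p1 || p7 || !p2) — !p1 is true.
  12. (p6 || p7 || p3) — p6 is true.
  13. (!p6 || p2 || p5) — p2 is true.
  14. (p6 || !p4 || p7) — p6 is true.
  15. (!p1 || p6 || p4) — p4 is true.
  16. (p1 || !p5 || p2) — p2 is true.
  17. (p3 || !p1 || p5) — p5 is true.
  18. (!p2 || p6 || !p7) — p6 is true.
  19. (!p7 || p5 || !p1) — p5 is true.
  20. (p4 || !p6 || p2) — p2 is true.
  21. (!p5 || !p2 || !p3) — !p3 is true.
  22. (!p3 || !p2 || !p6) — !p3 is true.

p1 = 0  p2 = 1  p3 = 0  p4 = 1  p5 = 1  p6 = 1  p7 = 1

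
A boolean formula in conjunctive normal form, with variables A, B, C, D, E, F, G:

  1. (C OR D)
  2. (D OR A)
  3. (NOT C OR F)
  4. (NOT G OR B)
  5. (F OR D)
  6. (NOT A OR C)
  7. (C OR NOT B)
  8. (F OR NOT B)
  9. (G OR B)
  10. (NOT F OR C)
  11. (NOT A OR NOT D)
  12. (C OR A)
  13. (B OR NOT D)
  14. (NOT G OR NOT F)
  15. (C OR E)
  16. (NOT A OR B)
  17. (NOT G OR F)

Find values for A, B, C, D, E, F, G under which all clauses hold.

A = False  B = True  C = True  D = True  E = False  F = True  G = False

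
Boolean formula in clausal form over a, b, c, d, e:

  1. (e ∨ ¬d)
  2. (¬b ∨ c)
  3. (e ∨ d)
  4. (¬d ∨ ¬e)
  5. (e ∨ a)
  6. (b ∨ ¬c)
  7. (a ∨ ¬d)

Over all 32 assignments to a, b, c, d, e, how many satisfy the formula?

4

The models are:
  a=0 b=0 c=0 d=0 e=1
  a=0 b=1 c=1 d=0 e=1
  a=1 b=0 c=0 d=0 e=1
  a=1 b=1 c=1 d=0 e=1
Count: 4.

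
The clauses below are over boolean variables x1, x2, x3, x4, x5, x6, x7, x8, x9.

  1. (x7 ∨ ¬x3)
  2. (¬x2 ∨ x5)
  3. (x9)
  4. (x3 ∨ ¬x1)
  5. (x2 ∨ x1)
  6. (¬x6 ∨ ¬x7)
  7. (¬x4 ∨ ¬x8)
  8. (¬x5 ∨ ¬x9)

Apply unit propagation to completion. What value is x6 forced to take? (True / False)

False

(x9) is a unit clause: x9 = True.
(¬x5 ∨ ¬x9): since x9 = True, the clause reduces to (¬x5). x5 = False.
In (x5 ∨ ¬x2), x5 is now false; ¬x2 must hold, so x2 = False.
(x1 ∨ x2) with x2 = False leaves only x1, so x1 = True.
(x3 ∨ ¬x1) with x1 = True leaves only x3, so x3 = True.
(¬x3 ∨ x7) with x3 = True leaves only x7, so x7 = True.
(¬x6 ∨ ¬x7) with x7 = True leaves only ¬x6, so x6 = False.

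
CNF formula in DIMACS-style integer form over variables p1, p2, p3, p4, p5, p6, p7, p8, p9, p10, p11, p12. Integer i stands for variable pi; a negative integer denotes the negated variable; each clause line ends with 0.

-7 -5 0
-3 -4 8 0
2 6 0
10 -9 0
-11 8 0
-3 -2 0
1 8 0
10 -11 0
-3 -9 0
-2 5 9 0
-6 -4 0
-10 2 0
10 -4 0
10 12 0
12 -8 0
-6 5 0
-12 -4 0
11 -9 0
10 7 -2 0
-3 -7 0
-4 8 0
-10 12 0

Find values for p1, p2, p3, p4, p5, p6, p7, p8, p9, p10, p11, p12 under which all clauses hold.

p1 = False, p2 = True, p3 = False, p4 = False, p5 = True, p6 = True, p7 = False, p8 = True, p9 = False, p10 = True, p11 = False, p12 = True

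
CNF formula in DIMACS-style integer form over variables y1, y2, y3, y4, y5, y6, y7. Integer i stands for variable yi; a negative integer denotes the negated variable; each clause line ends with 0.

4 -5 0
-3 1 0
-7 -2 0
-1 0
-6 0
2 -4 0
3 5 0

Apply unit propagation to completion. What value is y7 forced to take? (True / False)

False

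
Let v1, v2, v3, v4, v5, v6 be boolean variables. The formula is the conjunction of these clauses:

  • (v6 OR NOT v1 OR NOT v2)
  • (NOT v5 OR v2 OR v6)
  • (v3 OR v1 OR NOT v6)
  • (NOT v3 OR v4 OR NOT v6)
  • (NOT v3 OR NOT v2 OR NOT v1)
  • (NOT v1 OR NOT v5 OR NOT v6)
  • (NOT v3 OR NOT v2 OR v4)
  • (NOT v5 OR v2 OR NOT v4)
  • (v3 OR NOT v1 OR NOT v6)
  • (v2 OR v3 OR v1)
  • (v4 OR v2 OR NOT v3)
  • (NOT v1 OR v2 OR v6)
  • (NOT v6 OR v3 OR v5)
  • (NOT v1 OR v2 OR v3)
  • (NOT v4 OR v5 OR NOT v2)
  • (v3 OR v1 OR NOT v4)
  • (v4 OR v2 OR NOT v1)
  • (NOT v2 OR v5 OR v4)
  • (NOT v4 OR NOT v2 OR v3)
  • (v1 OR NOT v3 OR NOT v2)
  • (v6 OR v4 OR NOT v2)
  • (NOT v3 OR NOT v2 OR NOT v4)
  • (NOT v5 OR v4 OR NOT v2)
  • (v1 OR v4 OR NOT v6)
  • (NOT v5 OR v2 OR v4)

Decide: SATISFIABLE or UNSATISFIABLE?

SATISFIABLE

Try v1 = False.
Set v2 = False and propagate.
  then v3 is forced to True.
  then v4 is forced to True.
  then v5 is forced to False.
v6 is now unconstrained; take v6 = False.
So v1=F, v2=F, v3=T, v4=T, v5=F, v6=F is a satisfying assignment.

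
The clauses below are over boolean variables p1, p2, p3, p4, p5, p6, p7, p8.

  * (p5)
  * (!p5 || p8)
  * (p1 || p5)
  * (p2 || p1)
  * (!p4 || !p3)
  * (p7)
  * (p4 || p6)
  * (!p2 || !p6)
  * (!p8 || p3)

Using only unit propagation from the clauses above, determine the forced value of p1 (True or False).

True

Unit clause (p5) sets p5 = True.
From (!p5 || p8) and p5 = True: p8 = True.
(p7) stands alone — p7 = True.
(!p8 || p3) with p8 = True leaves only p3, so p3 = True.
From (!p3 || !p4) and p3 = True: p4 = False.
(p4 || p6): since p4 = False, the clause reduces to (p6). p6 = True.
(!p6 || !p2) with p6 = True leaves only !p2, so p2 = False.
(p2 || p1) with p2 = False leaves only p1, so p1 = True.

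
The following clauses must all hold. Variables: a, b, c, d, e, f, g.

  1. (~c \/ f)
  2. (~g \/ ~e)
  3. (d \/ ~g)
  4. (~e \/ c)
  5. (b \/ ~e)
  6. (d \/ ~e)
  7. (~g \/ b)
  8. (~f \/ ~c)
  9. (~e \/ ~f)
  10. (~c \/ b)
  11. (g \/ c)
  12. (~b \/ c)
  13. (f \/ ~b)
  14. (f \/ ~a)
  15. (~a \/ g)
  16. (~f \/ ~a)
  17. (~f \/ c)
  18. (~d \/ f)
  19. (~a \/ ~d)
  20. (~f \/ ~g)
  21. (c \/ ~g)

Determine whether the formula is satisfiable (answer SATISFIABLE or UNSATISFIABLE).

f = True:
  propagation gives c=False; an empty clause results — contradiction.
f = False:
  propagation gives c=False, e=False, g=True; an empty clause results — contradiction.
Every branch closes, so no satisfying assignment exists.

UNSATISFIABLE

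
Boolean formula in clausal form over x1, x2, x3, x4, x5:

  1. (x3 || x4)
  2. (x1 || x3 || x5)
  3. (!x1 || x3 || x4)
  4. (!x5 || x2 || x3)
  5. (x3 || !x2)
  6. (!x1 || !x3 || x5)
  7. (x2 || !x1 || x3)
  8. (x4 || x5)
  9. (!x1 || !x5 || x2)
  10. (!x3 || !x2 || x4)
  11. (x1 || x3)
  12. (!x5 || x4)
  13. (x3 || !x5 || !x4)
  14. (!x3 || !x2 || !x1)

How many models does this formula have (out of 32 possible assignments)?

The models are:
  x1=F x2=F x3=T x4=T x5=F
  x1=F x2=F x3=T x4=T x5=T
  x1=F x2=T x3=T x4=T x5=F
  x1=F x2=T x3=T x4=T x5=T
Count: 4.

4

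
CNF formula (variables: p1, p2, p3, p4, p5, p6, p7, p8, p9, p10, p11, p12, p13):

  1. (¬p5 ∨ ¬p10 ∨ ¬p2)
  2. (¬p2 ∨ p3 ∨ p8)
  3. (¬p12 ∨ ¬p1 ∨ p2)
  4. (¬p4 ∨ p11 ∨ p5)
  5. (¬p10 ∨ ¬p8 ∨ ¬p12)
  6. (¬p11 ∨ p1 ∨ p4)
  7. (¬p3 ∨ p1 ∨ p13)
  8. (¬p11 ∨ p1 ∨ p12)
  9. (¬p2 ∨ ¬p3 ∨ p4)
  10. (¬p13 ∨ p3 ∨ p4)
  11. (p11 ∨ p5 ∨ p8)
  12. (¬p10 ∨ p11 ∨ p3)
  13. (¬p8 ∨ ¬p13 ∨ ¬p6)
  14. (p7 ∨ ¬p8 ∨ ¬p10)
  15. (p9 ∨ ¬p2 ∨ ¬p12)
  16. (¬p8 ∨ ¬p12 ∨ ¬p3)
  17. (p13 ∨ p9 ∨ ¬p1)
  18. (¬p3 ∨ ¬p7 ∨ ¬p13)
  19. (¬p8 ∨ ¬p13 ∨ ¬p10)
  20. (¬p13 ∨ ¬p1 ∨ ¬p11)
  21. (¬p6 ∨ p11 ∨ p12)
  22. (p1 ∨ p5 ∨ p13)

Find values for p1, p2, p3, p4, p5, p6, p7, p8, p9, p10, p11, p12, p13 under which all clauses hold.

p1=T, p2=F, p3=T, p4=F, p5=F, p6=F, p7=F, p8=T, p9=T, p10=F, p11=F, p12=F, p13=T

Pure literal: p6 appears only negated; assign p6 = False.
p9 occurs only positively in the remaining clauses — set p9 = True.
Try p1 = True.
Try p2 = False.
  then p12 is forced to False.
For the remaining variables, p3 = True, p4 = False, p5 = False, p7 = False, p8 = True, p10 = False, p11 = False, p13 = True works.
Every clause has at least one true literal under this assignment.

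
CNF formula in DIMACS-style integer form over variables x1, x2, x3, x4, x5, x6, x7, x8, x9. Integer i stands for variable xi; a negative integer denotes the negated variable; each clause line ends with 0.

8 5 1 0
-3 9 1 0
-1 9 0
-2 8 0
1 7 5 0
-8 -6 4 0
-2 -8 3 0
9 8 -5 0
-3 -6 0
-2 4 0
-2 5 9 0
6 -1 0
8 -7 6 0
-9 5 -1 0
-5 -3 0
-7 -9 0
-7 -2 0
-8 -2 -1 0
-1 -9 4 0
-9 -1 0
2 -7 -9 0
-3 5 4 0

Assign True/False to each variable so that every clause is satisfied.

x1 = 0, x2 = 0, x3 = 0, x4 = 1, x5 = 1, x6 = 0, x7 = 0, x8 = 0, x9 = 1

Check each clause:
  1. (x5 | x8 | x1) — x5 is true.
  2. (~x3 | x9 | x1) — x9 is true.
  3. (x9 | ~x1) — x9 is true.
  4. (x8 | ~x2) — ~x2 is true.
  5. (x7 | x1 | x5) — x5 is true.
  6. (~x6 | ~x8 | x4) — ~x8 is true.
  7. (~x8 | x3 | ~x2) — ~x8 is true.
  8. (~x5 | x8 | x9) — x9 is true.
  9. (~x3 | ~x6) — ~x6 is true.
  10. (~x2 | x4) — x4 is true.
  11. (~x2 | x9 | x5) — x9 is true.
  12. (x6 | ~x1) — ~x1 is true.
  13. (x6 | x8 | ~x7) — ~x7 is true.
  14. (~x1 | x5 | ~x9) — x5 is true.
  15. (~x3 | ~x5) — ~x3 is true.
  16. (~x7 | ~x9) — ~x7 is true.
  17. (~x2 | ~x7) — ~x7 is true.
  18. (~x2 | ~x1 | ~x8) — ~x8 is true.
  19. (~x1 | ~x9 | x4) — x4 is true.
  20. (~x9 | ~x1) — ~x1 is true.
  21. (~x7 | x2 | ~x9) — ~x7 is true.
  22. (~x3 | x5 | x4) — x5 is true.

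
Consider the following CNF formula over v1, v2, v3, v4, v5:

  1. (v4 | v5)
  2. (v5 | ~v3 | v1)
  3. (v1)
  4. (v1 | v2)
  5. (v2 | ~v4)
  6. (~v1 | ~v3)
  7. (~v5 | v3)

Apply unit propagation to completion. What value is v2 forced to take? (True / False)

True

Unit clause (v1) sets v1 = True.
(~v1 | ~v3): since v1 = True, the clause reduces to (~v3). v3 = False.
From (v3 | ~v5) and v3 = False: v5 = False.
In (v4 | v5), v5 is now false; v4 must hold, so v4 = True.
From (~v4 | v2) and v4 = True: v2 = True.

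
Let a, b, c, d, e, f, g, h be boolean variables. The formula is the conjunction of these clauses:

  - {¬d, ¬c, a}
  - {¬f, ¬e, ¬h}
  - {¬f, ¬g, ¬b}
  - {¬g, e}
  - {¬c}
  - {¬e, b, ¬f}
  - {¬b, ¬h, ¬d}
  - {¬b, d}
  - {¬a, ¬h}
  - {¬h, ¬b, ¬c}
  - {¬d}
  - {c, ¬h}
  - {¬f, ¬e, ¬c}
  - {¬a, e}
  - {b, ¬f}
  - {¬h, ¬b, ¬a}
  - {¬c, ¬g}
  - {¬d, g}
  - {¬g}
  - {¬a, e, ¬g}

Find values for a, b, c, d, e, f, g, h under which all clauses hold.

a=F, b=F, c=F, d=F, e=F, f=F, g=F, h=F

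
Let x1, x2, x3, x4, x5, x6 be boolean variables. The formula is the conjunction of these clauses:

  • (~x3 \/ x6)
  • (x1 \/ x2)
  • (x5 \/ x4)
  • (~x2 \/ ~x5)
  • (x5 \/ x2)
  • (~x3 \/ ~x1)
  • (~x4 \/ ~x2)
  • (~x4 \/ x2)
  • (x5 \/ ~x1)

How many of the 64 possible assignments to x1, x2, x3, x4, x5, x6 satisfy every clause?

2

Satisfying assignments:
  x1=T x2=F x3=F x4=F x5=T x6=F
  x1=T x2=F x3=F x4=F x5=T x6=T
That's 2 in total.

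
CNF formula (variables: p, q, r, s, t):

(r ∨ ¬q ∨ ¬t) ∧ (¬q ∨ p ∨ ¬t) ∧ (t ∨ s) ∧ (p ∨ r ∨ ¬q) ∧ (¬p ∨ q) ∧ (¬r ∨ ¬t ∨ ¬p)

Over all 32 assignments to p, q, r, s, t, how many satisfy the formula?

Case analysis on p and q:
  p=1, q=1: remaining (r,s,t) ∈ {(0,1,0); (1,1,0)} — 2.
  p=1, q=0: a clause becomes empty — 0.
  p=0, q=1: remaining (r,s,t) ∈ {(1,1,0)} — 1.
  p=0, q=0: r free; 3 ways for (s,t) × 2^1 = 6.
Total: 2 + 0 + 1 + 6 = 9.

9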